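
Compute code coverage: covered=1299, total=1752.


Coverage = covered / total * 100
Coverage = 1299 / 1752 * 100
Coverage = 74.14%

74.14%


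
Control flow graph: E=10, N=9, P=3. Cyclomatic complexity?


Formula: V(G) = E - N + 2P
V(G) = 10 - 9 + 2*3
V(G) = 1 + 6
V(G) = 7

7


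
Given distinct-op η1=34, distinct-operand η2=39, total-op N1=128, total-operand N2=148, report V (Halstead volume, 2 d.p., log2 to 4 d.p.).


Formula: V = N * log2(η), where N = N1 + N2 and η = η1 + η2
η = 34 + 39 = 73
N = 128 + 148 = 276
log2(73) ≈ 6.1898
V = 276 * 6.1898 = 1708.38

1708.38


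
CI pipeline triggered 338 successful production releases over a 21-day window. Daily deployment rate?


Formula: deployments per day = releases / days
= 338 / 21
= 16.095 deploys/day
(equivalently, 112.67 deploys/week)

16.095 deploys/day


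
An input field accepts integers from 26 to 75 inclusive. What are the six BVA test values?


Range: [26, 75]
Boundaries: just below min, min, min+1, max-1, max, just above max
Values: [25, 26, 27, 74, 75, 76]

[25, 26, 27, 74, 75, 76]


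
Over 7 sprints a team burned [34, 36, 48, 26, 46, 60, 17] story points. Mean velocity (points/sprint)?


Formula: Avg velocity = Total points / Number of sprints
Points: [34, 36, 48, 26, 46, 60, 17]
Sum = 34 + 36 + 48 + 26 + 46 + 60 + 17 = 267
Avg velocity = 267 / 7 = 38.14 points/sprint

38.14 points/sprint


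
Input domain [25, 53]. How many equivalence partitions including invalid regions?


Valid range: [25, 53]
Class 1: x < 25 — invalid
Class 2: 25 ≤ x ≤ 53 — valid
Class 3: x > 53 — invalid
Total equivalence classes: 3

3 equivalence classes


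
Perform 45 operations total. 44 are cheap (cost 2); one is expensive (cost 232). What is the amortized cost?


Formula: Amortized cost = Total cost / Operations
Total cost = (44 * 2) + (1 * 232)
Total cost = 88 + 232 = 320
Amortized = 320 / 45 = 7.1111

7.1111


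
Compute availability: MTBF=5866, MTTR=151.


Availability = MTBF / (MTBF + MTTR)
Availability = 5866 / (5866 + 151)
Availability = 5866 / 6017
Availability = 97.4904%

97.4904%


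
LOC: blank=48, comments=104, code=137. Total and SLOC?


Total LOC = blank + comment + code
Total LOC = 48 + 104 + 137 = 289
SLOC (source only) = code = 137

Total LOC: 289, SLOC: 137


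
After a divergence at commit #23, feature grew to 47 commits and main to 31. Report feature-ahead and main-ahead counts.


Common ancestor: commit #23
feature commits after divergence: 47 - 23 = 24
main commits after divergence: 31 - 23 = 8
feature is 24 commits ahead of main
main is 8 commits ahead of feature

feature ahead: 24, main ahead: 8


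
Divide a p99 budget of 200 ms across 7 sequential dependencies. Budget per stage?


Formula: per_stage = total_budget / stages
per_stage = 200 / 7
per_stage = 28.57 ms

28.57 ms


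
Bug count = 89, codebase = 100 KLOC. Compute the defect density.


Defect density = defects / KLOC
Defect density = 89 / 100
Defect density = 0.89 defects/KLOC

0.89 defects/KLOC


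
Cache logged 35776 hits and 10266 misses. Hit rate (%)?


Formula: hit rate = hits / (hits + misses) * 100
hit rate = 35776 / (35776 + 10266) * 100
hit rate = 35776 / 46042 * 100
hit rate = 77.7%

77.7%


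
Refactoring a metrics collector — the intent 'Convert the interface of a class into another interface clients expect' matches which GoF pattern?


This matches the Adapter pattern

Adapter


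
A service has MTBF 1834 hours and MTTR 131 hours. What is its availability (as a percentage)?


Availability = MTBF / (MTBF + MTTR)
Availability = 1834 / (1834 + 131)
Availability = 1834 / 1965
Availability = 93.3333%

93.3333%


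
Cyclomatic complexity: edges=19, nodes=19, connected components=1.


Formula: V(G) = E - N + 2P
V(G) = 19 - 19 + 2*1
V(G) = 0 + 2
V(G) = 2

2


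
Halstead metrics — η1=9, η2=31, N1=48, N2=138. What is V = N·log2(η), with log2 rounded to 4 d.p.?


Formula: V = N * log2(η), where N = N1 + N2 and η = η1 + η2
η = 9 + 31 = 40
N = 48 + 138 = 186
log2(40) ≈ 5.3219
V = 186 * 5.3219 = 989.87

989.87


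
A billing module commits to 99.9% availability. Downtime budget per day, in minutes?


Formula: allowed downtime = period * (100 - SLA) / 100
Period (day) = 1440 minutes
Unavailability fraction = (100 - 99.9) / 100
Allowed downtime = 1440 * (100 - 99.9) / 100
Allowed downtime = 1.44 minutes

1.44 minutes


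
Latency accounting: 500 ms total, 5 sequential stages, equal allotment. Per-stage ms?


Formula: per_stage = total_budget / stages
per_stage = 500 / 5
per_stage = 100.0 ms

100.0 ms


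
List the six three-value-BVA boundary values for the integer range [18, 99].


Range: [18, 99]
Boundaries: just below min, min, min+1, max-1, max, just above max
Values: [17, 18, 19, 98, 99, 100]

[17, 18, 19, 98, 99, 100]


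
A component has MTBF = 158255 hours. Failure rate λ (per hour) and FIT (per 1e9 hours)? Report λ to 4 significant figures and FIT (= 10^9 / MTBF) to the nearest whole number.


Formula: λ = 1 / MTBF; FIT = λ × 1e9 = 1e9 / MTBF
λ = 1 / 158255 ≈ 6.319e-06 failures/hour
FIT = 1e9 / 158255 ≈ 6319 failures per 1e9 hours (nearest whole number)

λ = 6.319e-06 /h, FIT = 6319


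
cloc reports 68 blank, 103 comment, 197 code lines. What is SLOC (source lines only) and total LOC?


Total LOC = blank + comment + code
Total LOC = 68 + 103 + 197 = 368
SLOC (source only) = code = 197

Total LOC: 368, SLOC: 197


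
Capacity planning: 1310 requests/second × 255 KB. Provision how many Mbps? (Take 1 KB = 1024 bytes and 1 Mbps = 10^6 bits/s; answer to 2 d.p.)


Formula: Mbps = payload_bytes * RPS * 8 / 1e6
Payload per request = 255 KB = 255 * 1024 = 261120 bytes
Total bytes/sec = 261120 * 1310 = 342067200
Total bits/sec = 342067200 * 8 = 2736537600
Mbps = 2736537600 / 1e6 = 2736.54

2736.54 Mbps


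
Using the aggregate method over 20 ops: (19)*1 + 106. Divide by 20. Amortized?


Formula: Amortized cost = Total cost / Operations
Total cost = (19 * 1) + (1 * 106)
Total cost = 19 + 106 = 125
Amortized = 125 / 20 = 6.25

6.25


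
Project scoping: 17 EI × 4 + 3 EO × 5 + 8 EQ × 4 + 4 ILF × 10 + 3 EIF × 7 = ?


UFP = EI*4 + EO*5 + EQ*4 + ILF*10 + EIF*7
UFP = 17*4 + 3*5 + 8*4 + 4*10 + 3*7
UFP = 68 + 15 + 32 + 40 + 21
UFP = 176

176


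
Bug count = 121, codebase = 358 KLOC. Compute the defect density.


Defect density = defects / KLOC
Defect density = 121 / 358
Defect density = 0.338 defects/KLOC

0.338 defects/KLOC


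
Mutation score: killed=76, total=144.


Mutation score = killed / total * 100
Mutation score = 76 / 144 * 100
Mutation score = 52.78%

52.78%


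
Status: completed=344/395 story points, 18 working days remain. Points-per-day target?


Formula: Required rate = Remaining points / Days left
Remaining = 395 - 344 = 51 points
Required rate = 51 / 18 = 2.83 points/day

2.83 points/day


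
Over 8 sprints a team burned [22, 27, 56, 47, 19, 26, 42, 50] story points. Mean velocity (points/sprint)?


Formula: Avg velocity = Total points / Number of sprints
Points: [22, 27, 56, 47, 19, 26, 42, 50]
Sum = 22 + 27 + 56 + 47 + 19 + 26 + 42 + 50 = 289
Avg velocity = 289 / 8 = 36.13 points/sprint

36.13 points/sprint


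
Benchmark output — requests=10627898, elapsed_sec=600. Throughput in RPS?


Formula: throughput = requests / seconds
throughput = 10627898 / 600
throughput = 17713.16 requests/second

17713.16 requests/second


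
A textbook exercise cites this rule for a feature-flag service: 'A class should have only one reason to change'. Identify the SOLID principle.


This describes the Single Responsibility Principle (SRP)

Single Responsibility Principle (SRP)


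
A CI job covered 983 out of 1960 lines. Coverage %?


Coverage = covered / total * 100
Coverage = 983 / 1960 * 100
Coverage = 50.15%

50.15%


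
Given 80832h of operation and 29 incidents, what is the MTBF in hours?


Formula: MTBF = Total operating time / Number of failures
MTBF = 80832 / 29
MTBF = 2787.31 hours

2787.31 hours


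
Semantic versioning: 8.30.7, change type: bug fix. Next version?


Current: 8.30.7
Change category: 'bug fix' → patch bump
SemVer rule: patch bump → increment PATCH (MAJOR and MINOR unchanged)
New: 8.30.8

8.30.8


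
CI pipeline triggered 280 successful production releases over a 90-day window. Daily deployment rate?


Formula: deployments per day = releases / days
= 280 / 90
= 3.111 deploys/day
(equivalently, 21.78 deploys/week)

3.111 deploys/day


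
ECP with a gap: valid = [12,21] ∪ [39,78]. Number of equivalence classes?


Valid ranges: [12,21] and [39,78]
Class 1: x < 12 — invalid
Class 2: 12 ≤ x ≤ 21 — valid
Class 3: 21 < x < 39 — invalid (gap between ranges)
Class 4: 39 ≤ x ≤ 78 — valid
Class 5: x > 78 — invalid
Total equivalence classes: 5

5 equivalence classes


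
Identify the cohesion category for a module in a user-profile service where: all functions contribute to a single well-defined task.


Reasoning: Best: single purpose
Type: Functional cohesion

Functional cohesion


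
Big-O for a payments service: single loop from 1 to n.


Reasoning: one pass through n items
Complexity: O(n)

O(n)


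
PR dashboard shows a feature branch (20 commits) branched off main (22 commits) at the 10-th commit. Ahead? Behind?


Common ancestor: commit #10
feature commits after divergence: 20 - 10 = 10
main commits after divergence: 22 - 10 = 12
feature is 10 commits ahead of main
main is 12 commits ahead of feature

feature ahead: 10, main ahead: 12


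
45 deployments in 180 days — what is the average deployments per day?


Formula: deployments per day = releases / days
= 45 / 180
= 0.25 deploys/day
(equivalently, 1.75 deploys/week)

0.25 deploys/day


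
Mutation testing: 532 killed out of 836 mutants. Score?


Mutation score = killed / total * 100
Mutation score = 532 / 836 * 100
Mutation score = 63.64%

63.64%


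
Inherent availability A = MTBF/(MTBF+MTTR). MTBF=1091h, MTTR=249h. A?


Availability = MTBF / (MTBF + MTTR)
Availability = 1091 / (1091 + 249)
Availability = 1091 / 1340
Availability = 81.4179%

81.4179%


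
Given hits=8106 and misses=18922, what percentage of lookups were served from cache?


Formula: hit rate = hits / (hits + misses) * 100
hit rate = 8106 / (8106 + 18922) * 100
hit rate = 8106 / 27028 * 100
hit rate = 29.99%

29.99%


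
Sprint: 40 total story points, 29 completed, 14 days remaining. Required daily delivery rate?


Formula: Required rate = Remaining points / Days left
Remaining = 40 - 29 = 11 points
Required rate = 11 / 14 = 0.79 points/day

0.79 points/day


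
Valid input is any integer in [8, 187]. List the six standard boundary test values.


Range: [8, 187]
Boundaries: just below min, min, min+1, max-1, max, just above max
Values: [7, 8, 9, 186, 187, 188]

[7, 8, 9, 186, 187, 188]


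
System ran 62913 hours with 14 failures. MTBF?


Formula: MTBF = Total operating time / Number of failures
MTBF = 62913 / 14
MTBF = 4493.79 hours

4493.79 hours


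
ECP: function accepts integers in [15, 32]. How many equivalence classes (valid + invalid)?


Valid range: [15, 32]
Class 1: x < 15 — invalid
Class 2: 15 ≤ x ≤ 32 — valid
Class 3: x > 32 — invalid
Total equivalence classes: 3

3 equivalence classes


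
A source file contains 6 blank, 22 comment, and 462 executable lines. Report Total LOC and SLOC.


Total LOC = blank + comment + code
Total LOC = 6 + 22 + 462 = 490
SLOC (source only) = code = 462

Total LOC: 490, SLOC: 462


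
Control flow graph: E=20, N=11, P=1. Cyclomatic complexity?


Formula: V(G) = E - N + 2P
V(G) = 20 - 11 + 2*1
V(G) = 9 + 2
V(G) = 11

11


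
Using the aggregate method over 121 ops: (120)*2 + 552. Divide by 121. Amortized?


Formula: Amortized cost = Total cost / Operations
Total cost = (120 * 2) + (1 * 552)
Total cost = 240 + 552 = 792
Amortized = 792 / 121 = 6.5455

6.5455


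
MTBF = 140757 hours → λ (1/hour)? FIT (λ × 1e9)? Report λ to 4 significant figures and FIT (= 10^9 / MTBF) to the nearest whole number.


Formula: λ = 1 / MTBF; FIT = λ × 1e9 = 1e9 / MTBF
λ = 1 / 140757 ≈ 7.104e-06 failures/hour
FIT = 1e9 / 140757 ≈ 7104 failures per 1e9 hours (nearest whole number)

λ = 7.104e-06 /h, FIT = 7104


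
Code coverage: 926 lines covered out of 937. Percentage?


Coverage = covered / total * 100
Coverage = 926 / 937 * 100
Coverage = 98.83%

98.83%


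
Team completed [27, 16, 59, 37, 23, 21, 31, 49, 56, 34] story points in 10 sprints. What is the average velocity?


Formula: Avg velocity = Total points / Number of sprints
Points: [27, 16, 59, 37, 23, 21, 31, 49, 56, 34]
Sum = 27 + 16 + 59 + 37 + 23 + 21 + 31 + 49 + 56 + 34 = 353
Avg velocity = 353 / 10 = 35.3 points/sprint

35.3 points/sprint


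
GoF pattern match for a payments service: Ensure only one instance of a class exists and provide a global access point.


This matches the Singleton pattern

Singleton


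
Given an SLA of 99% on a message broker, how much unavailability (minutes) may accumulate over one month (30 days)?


Formula: allowed downtime = period * (100 - SLA) / 100
Period (month (30 days)) = 43200 minutes
Unavailability fraction = (100 - 99.0) / 100
Allowed downtime = 43200 * (100 - 99.0) / 100
Allowed downtime = 432.0 minutes

432.0 minutes


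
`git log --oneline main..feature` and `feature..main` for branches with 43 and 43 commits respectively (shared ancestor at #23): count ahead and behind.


Common ancestor: commit #23
feature commits after divergence: 43 - 23 = 20
main commits after divergence: 43 - 23 = 20
feature is 20 commits ahead of main
main is 20 commits ahead of feature

feature ahead: 20, main ahead: 20


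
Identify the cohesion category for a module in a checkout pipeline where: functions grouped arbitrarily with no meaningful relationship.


Reasoning: Worst: random grouping
Type: Coincidental cohesion

Coincidental cohesion


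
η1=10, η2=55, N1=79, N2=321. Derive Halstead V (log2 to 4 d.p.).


Formula: V = N * log2(η), where N = N1 + N2 and η = η1 + η2
η = 10 + 55 = 65
N = 79 + 321 = 400
log2(65) ≈ 6.0224
V = 400 * 6.0224 = 2408.96

2408.96


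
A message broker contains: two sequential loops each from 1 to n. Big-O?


Reasoning: sequential dominates: O(n) + O(n) = O(n)
Complexity: O(n)

O(n)


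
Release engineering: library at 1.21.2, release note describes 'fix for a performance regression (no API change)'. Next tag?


Current: 1.21.2
Change category: 'fix for a performance regression (no API change)' → patch bump
SemVer rule: patch bump → increment PATCH (MAJOR and MINOR unchanged)
New: 1.21.3

1.21.3


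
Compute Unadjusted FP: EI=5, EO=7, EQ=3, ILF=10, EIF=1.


UFP = EI*4 + EO*5 + EQ*4 + ILF*10 + EIF*7
UFP = 5*4 + 7*5 + 3*4 + 10*10 + 1*7
UFP = 20 + 35 + 12 + 100 + 7
UFP = 174

174


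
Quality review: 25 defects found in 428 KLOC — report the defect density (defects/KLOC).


Defect density = defects / KLOC
Defect density = 25 / 428
Defect density = 0.058 defects/KLOC

0.058 defects/KLOC


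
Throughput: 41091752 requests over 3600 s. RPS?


Formula: throughput = requests / seconds
throughput = 41091752 / 3600
throughput = 11414.38 requests/second

11414.38 requests/second


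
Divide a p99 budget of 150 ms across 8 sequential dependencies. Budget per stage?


Formula: per_stage = total_budget / stages
per_stage = 150 / 8
per_stage = 18.75 ms

18.75 ms


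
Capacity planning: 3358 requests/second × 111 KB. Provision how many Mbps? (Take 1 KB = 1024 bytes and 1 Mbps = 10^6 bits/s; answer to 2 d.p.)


Formula: Mbps = payload_bytes * RPS * 8 / 1e6
Payload per request = 111 KB = 111 * 1024 = 113664 bytes
Total bytes/sec = 113664 * 3358 = 381683712
Total bits/sec = 381683712 * 8 = 3053469696
Mbps = 3053469696 / 1e6 = 3053.47

3053.47 Mbps


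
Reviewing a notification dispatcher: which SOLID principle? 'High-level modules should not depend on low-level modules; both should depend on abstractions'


This describes the Dependency Inversion Principle (DIP)

Dependency Inversion Principle (DIP)


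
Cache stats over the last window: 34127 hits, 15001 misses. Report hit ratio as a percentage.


Formula: hit rate = hits / (hits + misses) * 100
hit rate = 34127 / (34127 + 15001) * 100
hit rate = 34127 / 49128 * 100
hit rate = 69.47%

69.47%


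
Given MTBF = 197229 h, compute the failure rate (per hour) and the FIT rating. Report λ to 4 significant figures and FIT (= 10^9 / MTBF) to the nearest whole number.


Formula: λ = 1 / MTBF; FIT = λ × 1e9 = 1e9 / MTBF
λ = 1 / 197229 ≈ 5.070e-06 failures/hour
FIT = 1e9 / 197229 ≈ 5070 failures per 1e9 hours (nearest whole number)

λ = 5.070e-06 /h, FIT = 5070


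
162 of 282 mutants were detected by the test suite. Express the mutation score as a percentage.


Mutation score = killed / total * 100
Mutation score = 162 / 282 * 100
Mutation score = 57.45%

57.45%


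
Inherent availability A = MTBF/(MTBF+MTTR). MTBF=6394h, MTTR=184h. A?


Availability = MTBF / (MTBF + MTTR)
Availability = 6394 / (6394 + 184)
Availability = 6394 / 6578
Availability = 97.2028%

97.2028%


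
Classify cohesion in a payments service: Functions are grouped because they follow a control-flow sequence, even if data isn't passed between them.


Reasoning: Grouped by order of execution within a routine, not by data flow
Type: Procedural cohesion

Procedural cohesion


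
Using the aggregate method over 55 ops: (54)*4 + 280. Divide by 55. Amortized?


Formula: Amortized cost = Total cost / Operations
Total cost = (54 * 4) + (1 * 280)
Total cost = 216 + 280 = 496
Amortized = 496 / 55 = 9.0182

9.0182


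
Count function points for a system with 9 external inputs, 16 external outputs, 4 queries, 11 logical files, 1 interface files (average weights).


UFP = EI*4 + EO*5 + EQ*4 + ILF*10 + EIF*7
UFP = 9*4 + 16*5 + 4*4 + 11*10 + 1*7
UFP = 36 + 80 + 16 + 110 + 7
UFP = 249

249


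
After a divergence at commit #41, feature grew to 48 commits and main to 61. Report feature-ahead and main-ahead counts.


Common ancestor: commit #41
feature commits after divergence: 48 - 41 = 7
main commits after divergence: 61 - 41 = 20
feature is 7 commits ahead of main
main is 20 commits ahead of feature

feature ahead: 7, main ahead: 20


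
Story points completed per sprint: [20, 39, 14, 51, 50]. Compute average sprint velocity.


Formula: Avg velocity = Total points / Number of sprints
Points: [20, 39, 14, 51, 50]
Sum = 20 + 39 + 14 + 51 + 50 = 174
Avg velocity = 174 / 5 = 34.8 points/sprint

34.8 points/sprint


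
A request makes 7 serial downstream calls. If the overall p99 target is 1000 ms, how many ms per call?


Formula: per_stage = total_budget / stages
per_stage = 1000 / 7
per_stage = 142.86 ms

142.86 ms


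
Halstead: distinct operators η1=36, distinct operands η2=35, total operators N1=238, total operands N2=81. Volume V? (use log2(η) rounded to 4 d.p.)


Formula: V = N * log2(η), where N = N1 + N2 and η = η1 + η2
η = 36 + 35 = 71
N = 238 + 81 = 319
log2(71) ≈ 6.1497
V = 319 * 6.1497 = 1961.75

1961.75


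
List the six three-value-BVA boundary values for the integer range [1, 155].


Range: [1, 155]
Boundaries: just below min, min, min+1, max-1, max, just above max
Values: [0, 1, 2, 154, 155, 156]

[0, 1, 2, 154, 155, 156]


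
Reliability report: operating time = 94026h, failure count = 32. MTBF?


Formula: MTBF = Total operating time / Number of failures
MTBF = 94026 / 32
MTBF = 2938.31 hours

2938.31 hours


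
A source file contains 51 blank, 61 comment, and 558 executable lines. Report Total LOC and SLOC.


Total LOC = blank + comment + code
Total LOC = 51 + 61 + 558 = 670
SLOC (source only) = code = 558

Total LOC: 670, SLOC: 558


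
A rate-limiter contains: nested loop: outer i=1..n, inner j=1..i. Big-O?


Reasoning: triangle: n(n+1)/2 ~ n^2/2
Complexity: O(n^2)

O(n^2)


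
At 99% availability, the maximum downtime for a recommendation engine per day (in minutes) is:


Formula: allowed downtime = period * (100 - SLA) / 100
Period (day) = 1440 minutes
Unavailability fraction = (100 - 99.0) / 100
Allowed downtime = 1440 * (100 - 99.0) / 100
Allowed downtime = 14.4 minutes

14.4 minutes


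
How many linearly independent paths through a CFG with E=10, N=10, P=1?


Formula: V(G) = E - N + 2P
V(G) = 10 - 10 + 2*1
V(G) = 0 + 2
V(G) = 2

2


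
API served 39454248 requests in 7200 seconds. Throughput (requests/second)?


Formula: throughput = requests / seconds
throughput = 39454248 / 7200
throughput = 5479.76 requests/second

5479.76 requests/second


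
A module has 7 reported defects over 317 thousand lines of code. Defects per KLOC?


Defect density = defects / KLOC
Defect density = 7 / 317
Defect density = 0.022 defects/KLOC

0.022 defects/KLOC


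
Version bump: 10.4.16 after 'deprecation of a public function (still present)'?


Current: 10.4.16
Change category: 'deprecation of a public function (still present)' → minor bump
SemVer rule: minor bump → increment MINOR, reset PATCH to 0 (MAJOR unchanged)
New: 10.5.0

10.5.0


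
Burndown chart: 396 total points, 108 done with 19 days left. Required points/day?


Formula: Required rate = Remaining points / Days left
Remaining = 396 - 108 = 288 points
Required rate = 288 / 19 = 15.16 points/day

15.16 points/day


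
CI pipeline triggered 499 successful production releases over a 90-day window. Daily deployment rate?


Formula: deployments per day = releases / days
= 499 / 90
= 5.544 deploys/day
(equivalently, 38.81 deploys/week)

5.544 deploys/day


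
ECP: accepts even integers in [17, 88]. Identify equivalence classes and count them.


Constraint: even integers in [17, 88]
Class 1: x < 17 — out-of-range invalid
Class 2: x in [17,88] but odd — wrong type invalid
Class 3: x in [17,88] and even — valid
Class 4: x > 88 — out-of-range invalid
Total equivalence classes: 4

4 equivalence classes


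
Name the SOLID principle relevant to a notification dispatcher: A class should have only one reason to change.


This describes the Single Responsibility Principle (SRP)

Single Responsibility Principle (SRP)


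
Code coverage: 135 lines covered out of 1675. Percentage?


Coverage = covered / total * 100
Coverage = 135 / 1675 * 100
Coverage = 8.06%

8.06%


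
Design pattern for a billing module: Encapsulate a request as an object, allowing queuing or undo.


This matches the Command pattern

Command


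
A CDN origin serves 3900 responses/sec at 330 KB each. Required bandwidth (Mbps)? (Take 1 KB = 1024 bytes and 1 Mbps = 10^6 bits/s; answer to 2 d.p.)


Formula: Mbps = payload_bytes * RPS * 8 / 1e6
Payload per request = 330 KB = 330 * 1024 = 337920 bytes
Total bytes/sec = 337920 * 3900 = 1317888000
Total bits/sec = 1317888000 * 8 = 10543104000
Mbps = 10543104000 / 1e6 = 10543.1

10543.1 Mbps


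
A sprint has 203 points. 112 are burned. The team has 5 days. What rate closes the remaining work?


Formula: Required rate = Remaining points / Days left
Remaining = 203 - 112 = 91 points
Required rate = 91 / 5 = 18.2 points/day

18.2 points/day


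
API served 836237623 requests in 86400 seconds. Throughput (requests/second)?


Formula: throughput = requests / seconds
throughput = 836237623 / 86400
throughput = 9678.68 requests/second

9678.68 requests/second


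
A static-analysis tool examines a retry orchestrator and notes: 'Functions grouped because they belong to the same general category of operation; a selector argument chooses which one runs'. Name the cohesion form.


Reasoning: Grouped by category of activity, not by data or sequence
Type: Logical cohesion

Logical cohesion


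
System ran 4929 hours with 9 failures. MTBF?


Formula: MTBF = Total operating time / Number of failures
MTBF = 4929 / 9
MTBF = 547.67 hours

547.67 hours


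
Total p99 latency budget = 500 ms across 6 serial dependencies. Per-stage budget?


Formula: per_stage = total_budget / stages
per_stage = 500 / 6
per_stage = 83.33 ms

83.33 ms


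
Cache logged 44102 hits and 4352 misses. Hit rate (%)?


Formula: hit rate = hits / (hits + misses) * 100
hit rate = 44102 / (44102 + 4352) * 100
hit rate = 44102 / 48454 * 100
hit rate = 91.02%

91.02%


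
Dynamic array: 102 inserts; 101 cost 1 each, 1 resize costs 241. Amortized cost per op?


Formula: Amortized cost = Total cost / Operations
Total cost = (101 * 1) + (1 * 241)
Total cost = 101 + 241 = 342
Amortized = 342 / 102 = 3.3529

3.3529


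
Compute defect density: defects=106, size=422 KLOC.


Defect density = defects / KLOC
Defect density = 106 / 422
Defect density = 0.251 defects/KLOC

0.251 defects/KLOC


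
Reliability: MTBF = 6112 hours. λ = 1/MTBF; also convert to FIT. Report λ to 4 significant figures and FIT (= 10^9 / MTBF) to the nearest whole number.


Formula: λ = 1 / MTBF; FIT = λ × 1e9 = 1e9 / MTBF
λ = 1 / 6112 ≈ 1.636e-04 failures/hour
FIT = 1e9 / 6112 ≈ 163613 failures per 1e9 hours (nearest whole number)

λ = 1.636e-04 /h, FIT = 163613


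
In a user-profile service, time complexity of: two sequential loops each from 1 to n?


Reasoning: sequential dominates: O(n) + O(n) = O(n)
Complexity: O(n)

O(n)


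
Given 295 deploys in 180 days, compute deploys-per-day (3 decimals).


Formula: deployments per day = releases / days
= 295 / 180
= 1.639 deploys/day
(equivalently, 11.47 deploys/week)

1.639 deploys/day


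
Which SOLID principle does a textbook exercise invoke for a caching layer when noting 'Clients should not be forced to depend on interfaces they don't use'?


This describes the Interface Segregation Principle (ISP)

Interface Segregation Principle (ISP)


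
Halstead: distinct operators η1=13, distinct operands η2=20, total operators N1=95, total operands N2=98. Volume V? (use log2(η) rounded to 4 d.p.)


Formula: V = N * log2(η), where N = N1 + N2 and η = η1 + η2
η = 13 + 20 = 33
N = 95 + 98 = 193
log2(33) ≈ 5.0444
V = 193 * 5.0444 = 973.57

973.57


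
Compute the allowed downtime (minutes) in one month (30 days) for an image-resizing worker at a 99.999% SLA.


Formula: allowed downtime = period * (100 - SLA) / 100
Period (month (30 days)) = 43200 minutes
Unavailability fraction = (100 - 99.999) / 100
Allowed downtime = 43200 * (100 - 99.999) / 100
Allowed downtime = 0.432 minutes

0.432 minutes


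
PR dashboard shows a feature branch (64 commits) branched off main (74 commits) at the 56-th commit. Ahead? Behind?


Common ancestor: commit #56
feature commits after divergence: 64 - 56 = 8
main commits after divergence: 74 - 56 = 18
feature is 8 commits ahead of main
main is 18 commits ahead of feature

feature ahead: 8, main ahead: 18


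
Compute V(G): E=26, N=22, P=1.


Formula: V(G) = E - N + 2P
V(G) = 26 - 22 + 2*1
V(G) = 4 + 2
V(G) = 6

6


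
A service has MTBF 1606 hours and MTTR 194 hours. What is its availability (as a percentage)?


Availability = MTBF / (MTBF + MTTR)
Availability = 1606 / (1606 + 194)
Availability = 1606 / 1800
Availability = 89.2222%

89.2222%


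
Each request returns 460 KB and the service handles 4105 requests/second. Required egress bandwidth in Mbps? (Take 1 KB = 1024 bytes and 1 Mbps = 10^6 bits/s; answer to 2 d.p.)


Formula: Mbps = payload_bytes * RPS * 8 / 1e6
Payload per request = 460 KB = 460 * 1024 = 471040 bytes
Total bytes/sec = 471040 * 4105 = 1933619200
Total bits/sec = 1933619200 * 8 = 15468953600
Mbps = 15468953600 / 1e6 = 15468.95

15468.95 Mbps


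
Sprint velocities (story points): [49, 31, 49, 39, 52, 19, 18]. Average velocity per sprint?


Formula: Avg velocity = Total points / Number of sprints
Points: [49, 31, 49, 39, 52, 19, 18]
Sum = 49 + 31 + 49 + 39 + 52 + 19 + 18 = 257
Avg velocity = 257 / 7 = 36.71 points/sprint

36.71 points/sprint


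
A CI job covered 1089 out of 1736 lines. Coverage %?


Coverage = covered / total * 100
Coverage = 1089 / 1736 * 100
Coverage = 62.73%

62.73%


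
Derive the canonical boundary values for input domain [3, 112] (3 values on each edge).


Range: [3, 112]
Boundaries: just below min, min, min+1, max-1, max, just above max
Values: [2, 3, 4, 111, 112, 113]

[2, 3, 4, 111, 112, 113]


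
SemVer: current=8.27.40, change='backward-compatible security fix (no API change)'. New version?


Current: 8.27.40
Change category: 'backward-compatible security fix (no API change)' → patch bump
SemVer rule: patch bump → increment PATCH (MAJOR and MINOR unchanged)
New: 8.27.41

8.27.41


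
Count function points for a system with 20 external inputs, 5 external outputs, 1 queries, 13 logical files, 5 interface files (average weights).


UFP = EI*4 + EO*5 + EQ*4 + ILF*10 + EIF*7
UFP = 20*4 + 5*5 + 1*4 + 13*10 + 5*7
UFP = 80 + 25 + 4 + 130 + 35
UFP = 274

274


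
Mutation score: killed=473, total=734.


Mutation score = killed / total * 100
Mutation score = 473 / 734 * 100
Mutation score = 64.44%

64.44%


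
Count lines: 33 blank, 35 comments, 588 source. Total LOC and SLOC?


Total LOC = blank + comment + code
Total LOC = 33 + 35 + 588 = 656
SLOC (source only) = code = 588

Total LOC: 656, SLOC: 588


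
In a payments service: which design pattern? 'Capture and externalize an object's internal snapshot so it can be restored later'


This matches the Memento pattern

Memento


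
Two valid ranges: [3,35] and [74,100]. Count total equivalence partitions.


Valid ranges: [3,35] and [74,100]
Class 1: x < 3 — invalid
Class 2: 3 ≤ x ≤ 35 — valid
Class 3: 35 < x < 74 — invalid (gap between ranges)
Class 4: 74 ≤ x ≤ 100 — valid
Class 5: x > 100 — invalid
Total equivalence classes: 5

5 equivalence classes


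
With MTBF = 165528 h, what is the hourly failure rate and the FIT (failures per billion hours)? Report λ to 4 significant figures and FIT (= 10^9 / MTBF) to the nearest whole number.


Formula: λ = 1 / MTBF; FIT = λ × 1e9 = 1e9 / MTBF
λ = 1 / 165528 ≈ 6.041e-06 failures/hour
FIT = 1e9 / 165528 ≈ 6041 failures per 1e9 hours (nearest whole number)

λ = 6.041e-06 /h, FIT = 6041


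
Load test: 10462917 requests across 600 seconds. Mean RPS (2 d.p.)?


Formula: throughput = requests / seconds
throughput = 10462917 / 600
throughput = 17438.2 requests/second

17438.2 requests/second


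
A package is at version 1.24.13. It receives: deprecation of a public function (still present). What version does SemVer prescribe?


Current: 1.24.13
Change category: 'deprecation of a public function (still present)' → minor bump
SemVer rule: minor bump → increment MINOR, reset PATCH to 0 (MAJOR unchanged)
New: 1.25.0

1.25.0


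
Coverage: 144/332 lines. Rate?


Coverage = covered / total * 100
Coverage = 144 / 332 * 100
Coverage = 43.37%

43.37%


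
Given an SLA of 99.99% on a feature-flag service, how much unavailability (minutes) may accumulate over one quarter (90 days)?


Formula: allowed downtime = period * (100 - SLA) / 100
Period (quarter (90 days)) = 129600 minutes
Unavailability fraction = (100 - 99.99) / 100
Allowed downtime = 129600 * (100 - 99.99) / 100
Allowed downtime = 12.96 minutes

12.96 minutes


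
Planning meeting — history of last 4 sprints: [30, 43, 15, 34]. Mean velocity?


Formula: Avg velocity = Total points / Number of sprints
Points: [30, 43, 15, 34]
Sum = 30 + 43 + 15 + 34 = 122
Avg velocity = 122 / 4 = 30.5 points/sprint

30.5 points/sprint


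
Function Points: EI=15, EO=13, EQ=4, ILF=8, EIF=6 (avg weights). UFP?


UFP = EI*4 + EO*5 + EQ*4 + ILF*10 + EIF*7
UFP = 15*4 + 13*5 + 4*4 + 8*10 + 6*7
UFP = 60 + 65 + 16 + 80 + 42
UFP = 263

263


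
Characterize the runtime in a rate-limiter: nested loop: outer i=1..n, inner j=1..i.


Reasoning: triangle: n(n+1)/2 ~ n^2/2
Complexity: O(n^2)

O(n^2)


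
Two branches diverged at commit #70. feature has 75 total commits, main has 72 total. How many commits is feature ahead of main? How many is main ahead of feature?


Common ancestor: commit #70
feature commits after divergence: 75 - 70 = 5
main commits after divergence: 72 - 70 = 2
feature is 5 commits ahead of main
main is 2 commits ahead of feature

feature ahead: 5, main ahead: 2


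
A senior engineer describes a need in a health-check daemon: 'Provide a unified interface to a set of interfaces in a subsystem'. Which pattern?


This matches the Facade pattern

Facade


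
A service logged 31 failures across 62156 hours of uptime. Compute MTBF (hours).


Formula: MTBF = Total operating time / Number of failures
MTBF = 62156 / 31
MTBF = 2005.03 hours

2005.03 hours


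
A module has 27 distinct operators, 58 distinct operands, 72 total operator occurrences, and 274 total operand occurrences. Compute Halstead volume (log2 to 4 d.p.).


Formula: V = N * log2(η), where N = N1 + N2 and η = η1 + η2
η = 27 + 58 = 85
N = 72 + 274 = 346
log2(85) ≈ 6.4094
V = 346 * 6.4094 = 2217.65

2217.65


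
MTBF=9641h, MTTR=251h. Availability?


Availability = MTBF / (MTBF + MTTR)
Availability = 9641 / (9641 + 251)
Availability = 9641 / 9892
Availability = 97.4626%

97.4626%


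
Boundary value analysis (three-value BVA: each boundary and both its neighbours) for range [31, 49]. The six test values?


Range: [31, 49]
Boundaries: just below min, min, min+1, max-1, max, just above max
Values: [30, 31, 32, 48, 49, 50]

[30, 31, 32, 48, 49, 50]


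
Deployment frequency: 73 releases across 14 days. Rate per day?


Formula: deployments per day = releases / days
= 73 / 14
= 5.214 deploys/day
(equivalently, 36.5 deploys/week)

5.214 deploys/day


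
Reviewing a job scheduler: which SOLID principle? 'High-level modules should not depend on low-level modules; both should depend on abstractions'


This describes the Dependency Inversion Principle (DIP)

Dependency Inversion Principle (DIP)


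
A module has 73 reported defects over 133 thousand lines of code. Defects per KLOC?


Defect density = defects / KLOC
Defect density = 73 / 133
Defect density = 0.549 defects/KLOC

0.549 defects/KLOC


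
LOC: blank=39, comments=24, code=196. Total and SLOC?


Total LOC = blank + comment + code
Total LOC = 39 + 24 + 196 = 259
SLOC (source only) = code = 196

Total LOC: 259, SLOC: 196


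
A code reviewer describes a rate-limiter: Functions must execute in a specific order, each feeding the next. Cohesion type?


Reasoning: Output of one is input to next
Type: Sequential cohesion

Sequential cohesion


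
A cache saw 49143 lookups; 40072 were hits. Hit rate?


Formula: hit rate = hits / (hits + misses) * 100
hit rate = 40072 / (40072 + 9071) * 100
hit rate = 40072 / 49143 * 100
hit rate = 81.54%

81.54%


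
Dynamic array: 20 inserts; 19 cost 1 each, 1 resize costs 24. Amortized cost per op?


Formula: Amortized cost = Total cost / Operations
Total cost = (19 * 1) + (1 * 24)
Total cost = 19 + 24 = 43
Amortized = 43 / 20 = 2.15

2.15


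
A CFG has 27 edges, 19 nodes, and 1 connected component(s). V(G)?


Formula: V(G) = E - N + 2P
V(G) = 27 - 19 + 2*1
V(G) = 8 + 2
V(G) = 10

10


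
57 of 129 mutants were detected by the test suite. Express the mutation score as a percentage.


Mutation score = killed / total * 100
Mutation score = 57 / 129 * 100
Mutation score = 44.19%

44.19%


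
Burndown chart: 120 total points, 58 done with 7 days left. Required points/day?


Formula: Required rate = Remaining points / Days left
Remaining = 120 - 58 = 62 points
Required rate = 62 / 7 = 8.86 points/day

8.86 points/day


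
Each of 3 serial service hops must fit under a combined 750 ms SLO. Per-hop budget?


Formula: per_stage = total_budget / stages
per_stage = 750 / 3
per_stage = 250.0 ms

250.0 ms


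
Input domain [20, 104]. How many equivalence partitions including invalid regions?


Valid range: [20, 104]
Class 1: x < 20 — invalid
Class 2: 20 ≤ x ≤ 104 — valid
Class 3: x > 104 — invalid
Total equivalence classes: 3

3 equivalence classes


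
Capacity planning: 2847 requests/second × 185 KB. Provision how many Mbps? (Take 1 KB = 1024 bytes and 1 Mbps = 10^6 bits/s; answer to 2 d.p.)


Formula: Mbps = payload_bytes * RPS * 8 / 1e6
Payload per request = 185 KB = 185 * 1024 = 189440 bytes
Total bytes/sec = 189440 * 2847 = 539335680
Total bits/sec = 539335680 * 8 = 4314685440
Mbps = 4314685440 / 1e6 = 4314.69

4314.69 Mbps


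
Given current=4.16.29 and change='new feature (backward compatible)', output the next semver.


Current: 4.16.29
Change category: 'new feature (backward compatible)' → minor bump
SemVer rule: minor bump → increment MINOR, reset PATCH to 0 (MAJOR unchanged)
New: 4.17.0

4.17.0


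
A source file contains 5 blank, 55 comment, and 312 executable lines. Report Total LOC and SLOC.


Total LOC = blank + comment + code
Total LOC = 5 + 55 + 312 = 372
SLOC (source only) = code = 312

Total LOC: 372, SLOC: 312


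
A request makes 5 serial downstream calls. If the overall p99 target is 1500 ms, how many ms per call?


Formula: per_stage = total_budget / stages
per_stage = 1500 / 5
per_stage = 300.0 ms

300.0 ms


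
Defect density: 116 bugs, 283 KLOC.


Defect density = defects / KLOC
Defect density = 116 / 283
Defect density = 0.41 defects/KLOC

0.41 defects/KLOC


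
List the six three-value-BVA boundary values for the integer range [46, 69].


Range: [46, 69]
Boundaries: just below min, min, min+1, max-1, max, just above max
Values: [45, 46, 47, 68, 69, 70]

[45, 46, 47, 68, 69, 70]


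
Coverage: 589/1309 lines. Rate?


Coverage = covered / total * 100
Coverage = 589 / 1309 * 100
Coverage = 45.0%

45.0%


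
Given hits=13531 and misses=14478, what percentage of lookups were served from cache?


Formula: hit rate = hits / (hits + misses) * 100
hit rate = 13531 / (13531 + 14478) * 100
hit rate = 13531 / 28009 * 100
hit rate = 48.31%

48.31%


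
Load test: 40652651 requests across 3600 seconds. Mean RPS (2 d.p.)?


Formula: throughput = requests / seconds
throughput = 40652651 / 3600
throughput = 11292.4 requests/second

11292.4 requests/second


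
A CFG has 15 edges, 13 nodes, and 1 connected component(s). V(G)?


Formula: V(G) = E - N + 2P
V(G) = 15 - 13 + 2*1
V(G) = 2 + 2
V(G) = 4

4


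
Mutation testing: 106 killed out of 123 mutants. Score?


Mutation score = killed / total * 100
Mutation score = 106 / 123 * 100
Mutation score = 86.18%

86.18%


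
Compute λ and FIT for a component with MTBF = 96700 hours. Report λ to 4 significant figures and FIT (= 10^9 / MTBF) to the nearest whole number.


Formula: λ = 1 / MTBF; FIT = λ × 1e9 = 1e9 / MTBF
λ = 1 / 96700 ≈ 1.034e-05 failures/hour
FIT = 1e9 / 96700 ≈ 10341 failures per 1e9 hours (nearest whole number)

λ = 1.034e-05 /h, FIT = 10341


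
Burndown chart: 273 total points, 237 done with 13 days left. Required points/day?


Formula: Required rate = Remaining points / Days left
Remaining = 273 - 237 = 36 points
Required rate = 36 / 13 = 2.77 points/day

2.77 points/day


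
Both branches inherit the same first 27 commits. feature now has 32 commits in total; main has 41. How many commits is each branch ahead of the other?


Common ancestor: commit #27
feature commits after divergence: 32 - 27 = 5
main commits after divergence: 41 - 27 = 14
feature is 5 commits ahead of main
main is 14 commits ahead of feature

feature ahead: 5, main ahead: 14


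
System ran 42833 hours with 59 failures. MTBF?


Formula: MTBF = Total operating time / Number of failures
MTBF = 42833 / 59
MTBF = 725.98 hours

725.98 hours
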